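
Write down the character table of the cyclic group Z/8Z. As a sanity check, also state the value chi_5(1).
Character table of Z/8Z (irreps indexed chi_0,...,chi_7 with chi_k(m) = zeta_8^(k*m), zeta_8 = exp(2*pi*i/8)):
  irrep \ class  {0} (size 1)  {1} (size 1)    {2} (size 1)  {3} (size 1)    {4} (size 1)  {5} (size 1)    {6} (size 1)  {7} (size 1)  
  chi_0          1             1               1             1               1             1               1             1             
  chi_1          1             exp(I*pi/4)     I             exp(3*I*pi/4)   -1            exp(-3*I*pi/4)  -I            exp(-I*pi/4)  
  chi_2          1             I               -1            -I              1             I               -1            -I            
  chi_3          1             exp(3*I*pi/4)   -I            exp(I*pi/4)     -1            exp(-I*pi/4)    I             exp(-3*I*pi/4)
  chi_4          1             -1              1             -1              1             -1              1             -1            
  chi_5          1             exp(-3*I*pi/4)  I             exp(-I*pi/4)    -1            exp(I*pi/4)     -I            exp(3*I*pi/4) 
  chi_6          1             -I              -1            I               1             -I              -1            I             
  chi_7          1             exp(-I*pi/4)    -I            exp(-3*I*pi/4)  -1            exp(3*I*pi/4)   I             exp(I*pi/4)   

Spot check: chi_5(1) = zeta_8^(5*1) = zeta_8^5 = exp(-3*I*pi/4).

Derivation: Z/8Z is abelian, so all 8 irreducible complex representations are 1-dimensional. They are given by chi_k(m) = zeta_8^(k*m) for k = 0,...,7. Row orthogonality: sum_m chi_k(m) conj(chi_l(m)) = 8 * [k = l].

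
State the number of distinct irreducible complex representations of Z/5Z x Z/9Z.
45

Solution. The number of irreducible complex representations of a finite group equals its number of conjugacy classes. Z/5Z x Z/9Z is abelian of order 45, so every element is its own conjugacy class: 45 classes, so Z/5Z x Z/9Z (order 45) has exactly 45 irreducible complex representations.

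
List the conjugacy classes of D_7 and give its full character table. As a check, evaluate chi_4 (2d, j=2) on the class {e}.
Conjugacy classes: {e} of size 1, {r^1, r^6} of size 2, {r^2, r^5} of size 2, {r^3, r^4} of size 2, {s, sr, ..., sr^6} of size 7.
Character table:
  irrep \ class              {e} (size 1)  {r^1, r^6} (size 2)  {r^2, r^5} (size 2)  {r^3, r^4} (size 2)  {s, sr, ..., sr^6} (size 7)
  chi_1 (triv)               1             1                    1                    1                    1                          
  chi_2 (sign: r->1, s->-1)  1             1                    1                    1                    -1                         
  chi_3 (2d, j=1)            2             2*cos(2*pi/7)        -2*cos(3*pi/7)       -2*cos(pi/7)         0                          
  chi_4 (2d, j=2)            2             -2*cos(3*pi/7)       -2*cos(pi/7)         2*cos(2*pi/7)        0                          
  chi_5 (2d, j=3)            2             -2*cos(pi/7)         2*cos(2*pi/7)        -2*cos(3*pi/7)       0                          

Spot check: chi_4 (2d, j=2) on {e} = 2.

Why: D_7 has order 2*7 = 14 with 5 conjugacy classes, hence 5 irreducibles. Sum of squared dims 1 + 1 + 4 + 4 + 4 = 14 = |G|. Linear characters come from the abelianisation; the 2-dimensional irreps have character r^k -> 2*cos(2*pi*j*k/7), reflections -> 0.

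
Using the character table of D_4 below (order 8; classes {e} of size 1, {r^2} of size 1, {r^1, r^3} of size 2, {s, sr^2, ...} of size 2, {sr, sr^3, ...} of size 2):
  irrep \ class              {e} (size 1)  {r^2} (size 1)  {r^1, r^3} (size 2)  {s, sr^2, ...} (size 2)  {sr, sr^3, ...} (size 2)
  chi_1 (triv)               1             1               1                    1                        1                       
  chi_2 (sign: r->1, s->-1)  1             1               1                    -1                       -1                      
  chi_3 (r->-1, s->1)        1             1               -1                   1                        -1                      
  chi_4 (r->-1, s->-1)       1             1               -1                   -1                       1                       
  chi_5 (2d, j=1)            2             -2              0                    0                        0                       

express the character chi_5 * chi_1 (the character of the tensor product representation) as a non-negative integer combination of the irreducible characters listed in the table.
chi_5 tensor chi_1 = chi_5 (all other irreducibles have multiplicity 0).

Proof sketch: The character of a tensor product is the pointwise product (chi_5 * chi_1)(C) = chi_5(C) * chi_1(C):
  {e}: (2)*(1), {r^2}: (-2)*(1), {r^1, r^3}: (0)*(1), {s, sr^2, ...}: (0)*(1), {sr, sr^3, ...}: (0)*(1)
so (chi_5 * chi_1) takes values
  {e} -> 2, {r^2} -> -2, {r^1, r^3} -> 0, {s, sr^2, ...} -> 0, {sr, sr^3, ...} -> 0.
Now take the inner product of this character with each irreducible chi from the table, <chi_5*chi_1, chi> = (1/8) sum_C |C| (chi_5*chi_1)(C) conj(chi(C)):
  <chi_5*chi_1, chi_1> = (1/8)[1*(2)*conj(1) + 1*(-2)*conj(1) + 2*(0)*conj(1) + 2*(0)*conj(1) + 2*(0)*conj(1)]
      = (1/8)[(2) + (-2) + (0) + (0) + (0)] = 0/8 = 0
  <chi_5*chi_1, chi_2> = (1/8)[1*(2)*conj(1) + 1*(-2)*conj(1) + 2*(0)*conj(1) + 2*(0)*conj(-1) + 2*(0)*conj(-1)]
      = (1/8)[(2) + (-2) + (0) + (0) + (0)] = 0/8 = 0
  <chi_5*chi_1, chi_3> = (1/8)[1*(2)*conj(1) + 1*(-2)*conj(1) + 2*(0)*conj(-1) + 2*(0)*conj(1) + 2*(0)*conj(-1)]
      = (1/8)[(2) + (-2) + (0) + (0) + (0)] = 0/8 = 0
  <chi_5*chi_1, chi_4> = (1/8)[1*(2)*conj(1) + 1*(-2)*conj(1) + 2*(0)*conj(-1) + 2*(0)*conj(-1) + 2*(0)*conj(1)]
      = (1/8)[(2) + (-2) + (0) + (0) + (0)] = 0/8 = 0
  <chi_5*chi_1, chi_5> = (1/8)[1*(2)*conj(2) + 1*(-2)*conj(-2) + 2*(0)*conj(0) + 2*(0)*conj(0) + 2*(0)*conj(0)]
      = (1/8)[(4) + (4) + (0) + (0) + (0)] = 8/8 = 1
Hence the multiplicities are chi_5: 1. Dimension check: dim(chi_5)*dim(chi_1) = 2*1 = 2 and sum (mult * dim) = 1*2 = 2.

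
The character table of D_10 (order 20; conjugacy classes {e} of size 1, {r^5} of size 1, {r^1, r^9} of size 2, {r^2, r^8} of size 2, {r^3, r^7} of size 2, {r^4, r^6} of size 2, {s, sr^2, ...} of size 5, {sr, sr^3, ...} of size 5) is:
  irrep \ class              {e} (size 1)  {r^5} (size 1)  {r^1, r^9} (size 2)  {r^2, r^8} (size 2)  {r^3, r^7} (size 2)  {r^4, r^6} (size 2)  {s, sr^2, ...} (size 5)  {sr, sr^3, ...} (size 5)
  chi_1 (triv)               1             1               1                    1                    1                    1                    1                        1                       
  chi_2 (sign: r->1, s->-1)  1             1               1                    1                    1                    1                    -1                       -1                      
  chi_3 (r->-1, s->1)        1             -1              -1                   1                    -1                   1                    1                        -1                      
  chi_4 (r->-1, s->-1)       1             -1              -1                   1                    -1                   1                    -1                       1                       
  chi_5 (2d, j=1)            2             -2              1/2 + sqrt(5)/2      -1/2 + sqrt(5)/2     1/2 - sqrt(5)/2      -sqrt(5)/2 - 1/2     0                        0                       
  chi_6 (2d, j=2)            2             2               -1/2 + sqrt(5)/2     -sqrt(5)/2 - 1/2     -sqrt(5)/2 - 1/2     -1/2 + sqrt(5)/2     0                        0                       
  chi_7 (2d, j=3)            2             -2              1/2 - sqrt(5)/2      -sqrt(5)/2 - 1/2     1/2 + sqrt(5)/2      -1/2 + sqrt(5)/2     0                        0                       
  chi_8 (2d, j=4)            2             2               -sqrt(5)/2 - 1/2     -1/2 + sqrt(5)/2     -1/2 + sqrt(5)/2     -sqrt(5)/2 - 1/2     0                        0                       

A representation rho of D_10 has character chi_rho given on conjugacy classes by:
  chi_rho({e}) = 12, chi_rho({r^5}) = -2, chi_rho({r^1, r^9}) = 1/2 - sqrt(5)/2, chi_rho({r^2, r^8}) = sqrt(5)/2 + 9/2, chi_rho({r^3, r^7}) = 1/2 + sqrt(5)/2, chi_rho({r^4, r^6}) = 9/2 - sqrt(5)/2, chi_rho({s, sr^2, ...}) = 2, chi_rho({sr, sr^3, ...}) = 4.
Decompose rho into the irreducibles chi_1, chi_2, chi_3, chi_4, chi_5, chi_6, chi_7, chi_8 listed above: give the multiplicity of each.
Multiplicities: chi_1: 3, chi_2: 0, chi_3: 1, chi_4: 2, chi_5: 1, chi_6: 0, chi_7: 1, chi_8: 1.

Justification: Use <chi_rho, chi> = (1/|G|) sum_C |C| * chi_rho(C) * conj(chi(C)) with |G| = 20 for each irreducible chi in the table:
  <chi_rho, chi_1> = (1/20)[1*(12)*conj(1) + 1*(-2)*conj(1) + 2*(1/2 - sqrt(5)/2)*conj(1) + 2*(sqrt(5)/2 + 9/2)*conj(1) + 2*(1/2 + sqrt(5)/2)*conj(1) + 2*(9/2 - sqrt(5)/2)*conj(1) + 5*(2)*conj(1) + 5*(4)*conj(1)]
      = (1/20)[(12) + (-2) + (1 - sqrt(5)) + (sqrt(5) + 9) + (1 + sqrt(5)) + (9 - sqrt(5)) + (10) + (20)] = 60/20 = 3
  <chi_rho, chi_2> = (1/20)[1*(12)*conj(1) + 1*(-2)*conj(1) + 2*(1/2 - sqrt(5)/2)*conj(1) + 2*(sqrt(5)/2 + 9/2)*conj(1) + 2*(1/2 + sqrt(5)/2)*conj(1) + 2*(9/2 - sqrt(5)/2)*conj(1) + 5*(2)*conj(-1) + 5*(4)*conj(-1)]
      = (1/20)[(12) + (-2) + (1 - sqrt(5)) + (sqrt(5) + 9) + (1 + sqrt(5)) + (9 - sqrt(5)) + (-10) + (-20)] = 0/20 = 0
  <chi_rho, chi_3> = (1/20)[1*(12)*conj(1) + 1*(-2)*conj(-1) + 2*(1/2 - sqrt(5)/2)*conj(-1) + 2*(sqrt(5)/2 + 9/2)*conj(1) + 2*(1/2 + sqrt(5)/2)*conj(-1) + 2*(9/2 - sqrt(5)/2)*conj(1) + 5*(2)*conj(1) + 5*(4)*conj(-1)]
      = (1/20)[(12) + (2) + (-1 + sqrt(5)) + (sqrt(5) + 9) + (-sqrt(5) - 1) + (9 - sqrt(5)) + (10) + (-20)] = 20/20 = 1
  <chi_rho, chi_4> = (1/20)[1*(12)*conj(1) + 1*(-2)*conj(-1) + 2*(1/2 - sqrt(5)/2)*conj(-1) + 2*(sqrt(5)/2 + 9/2)*conj(1) + 2*(1/2 + sqrt(5)/2)*conj(-1) + 2*(9/2 - sqrt(5)/2)*conj(1) + 5*(2)*conj(-1) + 5*(4)*conj(1)]
      = (1/20)[(12) + (2) + (-1 + sqrt(5)) + (sqrt(5) + 9) + (-sqrt(5) - 1) + (9 - sqrt(5)) + (-10) + (20)] = 40/20 = 2
  <chi_rho, chi_5> = (1/20)[1*(12)*conj(2) + 1*(-2)*conj(-2) + 2*(1/2 - sqrt(5)/2)*conj(1/2 + sqrt(5)/2) + 2*(sqrt(5)/2 + 9/2)*conj(-1/2 + sqrt(5)/2) + 2*(1/2 + sqrt(5)/2)*conj(1/2 - sqrt(5)/2) + 2*(9/2 - sqrt(5)/2)*conj(-sqrt(5)/2 - 1/2) + 5*(2)*conj(0) + 5*(4)*conj(0)]
      = (1/20)[(24) + (4) + (-2) + (-2 + 4*sqrt(5)) + (-2) + (-4*sqrt(5) - 2) + (0) + (0)] = 20/20 = 1
  <chi_rho, chi_6> = (1/20)[1*(12)*conj(2) + 1*(-2)*conj(2) + 2*(1/2 - sqrt(5)/2)*conj(-1/2 + sqrt(5)/2) + 2*(sqrt(5)/2 + 9/2)*conj(-sqrt(5)/2 - 1/2) + 2*(1/2 + sqrt(5)/2)*conj(-sqrt(5)/2 - 1/2) + 2*(9/2 - sqrt(5)/2)*conj(-1/2 + sqrt(5)/2) + 5*(2)*conj(0) + 5*(4)*conj(0)]
      = (1/20)[(24) + (-4) + (-3 + sqrt(5)) + (-5*sqrt(5) - 7) + (-3 - sqrt(5)) + (-7 + 5*sqrt(5)) + (0) + (0)] = 0/20 = 0
  <chi_rho, chi_7> = (1/20)[1*(12)*conj(2) + 1*(-2)*conj(-2) + 2*(1/2 - sqrt(5)/2)*conj(1/2 - sqrt(5)/2) + 2*(sqrt(5)/2 + 9/2)*conj(-sqrt(5)/2 - 1/2) + 2*(1/2 + sqrt(5)/2)*conj(1/2 + sqrt(5)/2) + 2*(9/2 - sqrt(5)/2)*conj(-1/2 + sqrt(5)/2) + 5*(2)*conj(0) + 5*(4)*conj(0)]
      = (1/20)[(24) + (4) + (3 - sqrt(5)) + (-5*sqrt(5) - 7) + (sqrt(5) + 3) + (-7 + 5*sqrt(5)) + (0) + (0)] = 20/20 = 1
  <chi_rho, chi_8> = (1/20)[1*(12)*conj(2) + 1*(-2)*conj(2) + 2*(1/2 - sqrt(5)/2)*conj(-sqrt(5)/2 - 1/2) + 2*(sqrt(5)/2 + 9/2)*conj(-1/2 + sqrt(5)/2) + 2*(1/2 + sqrt(5)/2)*conj(-1/2 + sqrt(5)/2) + 2*(9/2 - sqrt(5)/2)*conj(-sqrt(5)/2 - 1/2) + 5*(2)*conj(0) + 5*(4)*conj(0)]
      = (1/20)[(24) + (-4) + (2) + (-2 + 4*sqrt(5)) + (2) + (-4*sqrt(5) - 2) + (0) + (0)] = 20/20 = 1
Dimension check: dim(rho) = sum (mult * dim) = 3*1 + 0*1 + 1*1 + 2*1 + 1*2 + 0*2 + 1*2 + 1*2 = 12 = chi_rho(e) = 12.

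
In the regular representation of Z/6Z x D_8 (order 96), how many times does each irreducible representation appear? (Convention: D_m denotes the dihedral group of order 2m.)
Each irreducible V_i of dimension d_i appears with multiplicity d_i, i.e. rho_reg = (direct sum over all irreducibles V_i) d_i V_i. The irreducible dimensions for Z/6Z x D_8 are 1, 1, 1, 1, 1, 1, 1, 1, 1, 1, 1, 1, 1, 1, 1, 1, 1, 1, 1, 1, 1, 1, 1, 1, 2, 2, 2, 2, 2, 2, 2, 2, 2, 2, 2, 2, 2, 2, 2, 2, 2, 2: 24 irreducibles of dimension 1, each with multiplicity 1; 18 irreducibles of dimension 2, each with multiplicity 2. Total dimension 24*1*1 + 18*2*2 = 96 = |G|.

Argument: General theorem: in the regular representation of a finite group G, each irreducible appears with multiplicity equal to its dimension. Check: dim(rho_reg) = sum d_i^2 = 1 + 1 + 1 + 1 + 1 + 1 + 1 + 1 + 1 + 1 + 1 + 1 + 1 + 1 + 1 + 1 + 1 + 1 + 1 + 1 + 1 + 1 + 1 + 1 + 4 + 4 + 4 + 4 + 4 + 4 + 4 + 4 + 4 + 4 + 4 + 4 + 4 + 4 + 4 + 4 + 4 + 4 = 96 = |G|.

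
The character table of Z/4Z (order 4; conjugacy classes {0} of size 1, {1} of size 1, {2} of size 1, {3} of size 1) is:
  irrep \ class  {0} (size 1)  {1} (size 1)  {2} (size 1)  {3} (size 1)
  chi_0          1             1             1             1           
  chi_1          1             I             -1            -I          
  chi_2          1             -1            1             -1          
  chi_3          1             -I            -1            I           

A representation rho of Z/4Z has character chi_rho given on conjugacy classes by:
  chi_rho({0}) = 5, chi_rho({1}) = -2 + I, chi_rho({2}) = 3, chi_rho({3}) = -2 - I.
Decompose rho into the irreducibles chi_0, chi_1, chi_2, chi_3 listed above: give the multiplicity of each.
Multiplicities: chi_0: 1, chi_1: 1, chi_2: 3, chi_3: 0.

Solution. Use <chi_rho, chi> = (1/|G|) sum_C |C| * chi_rho(C) * conj(chi(C)) with |G| = 4 for each irreducible chi in the table:
  <chi_rho, chi_0> = (1/4)[1*(5)*conj(1) + 1*(-2 + I)*conj(1) + 1*(3)*conj(1) + 1*(-2 - I)*conj(1)]
      = (1/4)[(5) + (-2 + I) + (3) + (-2 - I)] = 4/4 = 1
  <chi_rho, chi_1> = (1/4)[1*(5)*conj(1) + 1*(-2 + I)*conj(I) + 1*(3)*conj(-1) + 1*(-2 - I)*conj(-I)]
      = (1/4)[(5) + (1 + 2*I) + (-3) + (1 - 2*I)] = 4/4 = 1
  <chi_rho, chi_2> = (1/4)[1*(5)*conj(1) + 1*(-2 + I)*conj(-1) + 1*(3)*conj(1) + 1*(-2 - I)*conj(-1)]
      = (1/4)[(5) + (2 - I) + (3) + (2 + I)] = 12/4 = 3
  <chi_rho, chi_3> = (1/4)[1*(5)*conj(1) + 1*(-2 + I)*conj(-I) + 1*(3)*conj(-1) + 1*(-2 - I)*conj(I)]
      = (1/4)[(5) + (-1 - 2*I) + (-3) + (-1 + 2*I)] = 0/4 = 0
(Exp terms are combined using exp(i*s)*conj(exp(i*t)) = exp(i*(s-t)), and sums of them are collapsed using the identity that for every m > 1 the m distinct m-th roots of unity sum to 0, e.g. 1 + exp(2*I*pi/3) + exp(-2*I*pi/3) = 0.)
Dimension check: dim(rho) = sum (mult * dim) = 1*1 + 1*1 + 3*1 + 0*1 = 5 = chi_rho(e) = 5.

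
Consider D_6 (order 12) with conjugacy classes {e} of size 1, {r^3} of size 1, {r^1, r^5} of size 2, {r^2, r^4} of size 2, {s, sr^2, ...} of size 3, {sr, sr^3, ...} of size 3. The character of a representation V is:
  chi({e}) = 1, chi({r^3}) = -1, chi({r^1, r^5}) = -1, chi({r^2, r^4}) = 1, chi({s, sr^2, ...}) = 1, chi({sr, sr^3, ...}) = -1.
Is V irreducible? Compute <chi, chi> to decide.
Irreducible: <chi, chi> = 1.

Reasoning: <chi, chi> = (1/|G|) sum_C |C| * |chi(C)|^2 = (1/12)[1*|1|^2 + 1*|-1|^2 + 2*|-1|^2 + 2*|1|^2 + 3*|1|^2 + 3*|-1|^2]
  = (1/12)[(1) + (1) + (2) + (2) + (3) + (3)] = 12/12 = 1.
A character is irreducible iff <chi, chi> = 1, so this representation is irreducible.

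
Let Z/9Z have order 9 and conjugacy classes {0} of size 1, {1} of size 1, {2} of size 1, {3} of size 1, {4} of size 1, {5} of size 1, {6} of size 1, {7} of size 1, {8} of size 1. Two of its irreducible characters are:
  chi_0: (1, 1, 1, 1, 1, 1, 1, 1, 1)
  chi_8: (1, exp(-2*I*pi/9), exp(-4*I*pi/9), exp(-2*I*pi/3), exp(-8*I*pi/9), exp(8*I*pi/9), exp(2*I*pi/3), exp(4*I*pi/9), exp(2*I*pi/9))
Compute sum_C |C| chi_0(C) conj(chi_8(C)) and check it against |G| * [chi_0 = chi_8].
Sum = 0; so <chi_0, chi_8> = 0 (distinct irreducibles are orthogonal).

Proof sketch: Compute term by term over conjugacy classes (|C| * chi_0(C) * conj(chi_8(C))):
  1*(1)*conj(1) + 1*(1)*conj(exp(-2*I*pi/9)) + 1*(1)*conj(exp(-4*I*pi/9)) + 1*(1)*conj(exp(-2*I*pi/3)) + 1*(1)*conj(exp(-8*I*pi/9)) + 1*(1)*conj(exp(8*I*pi/9)) + 1*(1)*conj(exp(2*I*pi/3)) + 1*(1)*conj(exp(4*I*pi/9)) + 1*(1)*conj(exp(2*I*pi/9))
  = (1) + (exp(2*I*pi/9)) + (exp(4*I*pi/9)) + (exp(2*I*pi/3)) + (exp(8*I*pi/9)) + (exp(-8*I*pi/9)) + (exp(-2*I*pi/3)) + (exp(-4*I*pi/9)) + (exp(-2*I*pi/9))
  = 0.
(Exp terms are combined using exp(i*s)*conj(exp(i*t)) = exp(i*(s-t)), and sums of them are collapsed using the identity that for every m > 1 the m distinct m-th roots of unity sum to 0, e.g. 1 + exp(2*I*pi/3) + exp(-2*I*pi/3) = 0.)
Dividing by |G| = 9 gives 0/9 = 0, matching the row-orthogonality relation <chi_0, chi_8> = [chi_0 = chi_8].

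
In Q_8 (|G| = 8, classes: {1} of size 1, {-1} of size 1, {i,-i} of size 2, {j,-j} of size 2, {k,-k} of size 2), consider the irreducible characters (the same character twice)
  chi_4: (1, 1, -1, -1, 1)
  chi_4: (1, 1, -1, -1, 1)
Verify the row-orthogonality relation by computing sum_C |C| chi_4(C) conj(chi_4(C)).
Sum = 8 = |G| = 8; so <chi_4, chi_4> = 1 (norm-1 confirms irreducibility).

Details: Compute term by term over conjugacy classes (|C| * chi_4(C) * conj(chi_4(C))):
  1*(1)*conj(1) + 1*(1)*conj(1) + 2*(-1)*conj(-1) + 2*(-1)*conj(-1) + 2*(1)*conj(1)
  = (1) + (1) + (2) + (2) + (2)
  = 8.
Dividing by |G| = 8 gives 8/8 = 1, matching the row-orthogonality relation <chi_4, chi_4> = [chi_4 = chi_4].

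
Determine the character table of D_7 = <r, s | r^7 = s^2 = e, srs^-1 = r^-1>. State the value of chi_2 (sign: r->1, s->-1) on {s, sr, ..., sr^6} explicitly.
Conjugacy classes: {e} of size 1, {r^1, r^6} of size 2, {r^2, r^5} of size 2, {r^3, r^4} of size 2, {s, sr, ..., sr^6} of size 7.
Character table:
  irrep \ class              {e} (size 1)  {r^1, r^6} (size 2)  {r^2, r^5} (size 2)  {r^3, r^4} (size 2)  {s, sr, ..., sr^6} (size 7)
  chi_1 (triv)               1             1                    1                    1                    1                          
  chi_2 (sign: r->1, s->-1)  1             1                    1                    1                    -1                         
  chi_3 (2d, j=1)            2             2*cos(2*pi/7)        -2*cos(3*pi/7)       -2*cos(pi/7)         0                          
  chi_4 (2d, j=2)            2             -2*cos(3*pi/7)       -2*cos(pi/7)         2*cos(2*pi/7)        0                          
  chi_5 (2d, j=3)            2             -2*cos(pi/7)         2*cos(2*pi/7)        -2*cos(3*pi/7)       0                          

Spot check: chi_2 (sign: r->1, s->-1) on {s, sr, ..., sr^6} = -1.

Argument: D_7 has order 2*7 = 14 with 5 conjugacy classes, hence 5 irreducibles. Sum of squared dims 1 + 1 + 4 + 4 + 4 = 14 = |G|. Linear characters come from the abelianisation; the 2-dimensional irreps have character r^k -> 2*cos(2*pi*j*k/7), reflections -> 0.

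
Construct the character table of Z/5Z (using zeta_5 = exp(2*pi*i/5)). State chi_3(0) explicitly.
Character table of Z/5Z (irreps indexed chi_0,...,chi_4 with chi_k(m) = zeta_5^(k*m), zeta_5 = exp(2*pi*i/5)):
  irrep \ class  {0} (size 1)  {1} (size 1)    {2} (size 1)    {3} (size 1)    {4} (size 1)  
  chi_0          1             1               1               1               1             
  chi_1          1             exp(2*I*pi/5)   exp(4*I*pi/5)   exp(-4*I*pi/5)  exp(-2*I*pi/5)
  chi_2          1             exp(4*I*pi/5)   exp(-2*I*pi/5)  exp(2*I*pi/5)   exp(-4*I*pi/5)
  chi_3          1             exp(-4*I*pi/5)  exp(2*I*pi/5)   exp(-2*I*pi/5)  exp(4*I*pi/5) 
  chi_4          1             exp(-2*I*pi/5)  exp(-4*I*pi/5)  exp(4*I*pi/5)   exp(2*I*pi/5) 

Spot check: chi_3(0) = zeta_5^(3*0) = zeta_5^0 = 1.

Working: Z/5Z is abelian, so all 5 irreducible complex representations are 1-dimensional. They are given by chi_k(m) = zeta_5^(k*m) for k = 0,...,4. Row orthogonality: sum_m chi_k(m) conj(chi_l(m)) = 5 * [k = l].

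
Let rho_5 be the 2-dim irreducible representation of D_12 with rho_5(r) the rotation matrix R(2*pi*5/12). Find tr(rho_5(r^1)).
chi_{rho_5}(r^1) = 2*cos(2*pi*5*1/12) = -sqrt(3)

Argument: rho_5(r^1) is rotation by angle 2*pi*5*1/12, whose trace is 2*cos(2*pi*5*1/12) = -sqrt(3).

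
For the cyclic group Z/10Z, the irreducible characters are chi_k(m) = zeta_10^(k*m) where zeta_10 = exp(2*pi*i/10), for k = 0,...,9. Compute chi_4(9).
chi_4(9) = zeta_10^36 = exp(-4*I*pi/5)

Reasoning: chi_4(9) = zeta_10^(4*9) = zeta_10^36. Since zeta_10^10 = 1, this equals zeta_10^6 = exp(2*pi*i*6/10) = exp(-4*I*pi/5).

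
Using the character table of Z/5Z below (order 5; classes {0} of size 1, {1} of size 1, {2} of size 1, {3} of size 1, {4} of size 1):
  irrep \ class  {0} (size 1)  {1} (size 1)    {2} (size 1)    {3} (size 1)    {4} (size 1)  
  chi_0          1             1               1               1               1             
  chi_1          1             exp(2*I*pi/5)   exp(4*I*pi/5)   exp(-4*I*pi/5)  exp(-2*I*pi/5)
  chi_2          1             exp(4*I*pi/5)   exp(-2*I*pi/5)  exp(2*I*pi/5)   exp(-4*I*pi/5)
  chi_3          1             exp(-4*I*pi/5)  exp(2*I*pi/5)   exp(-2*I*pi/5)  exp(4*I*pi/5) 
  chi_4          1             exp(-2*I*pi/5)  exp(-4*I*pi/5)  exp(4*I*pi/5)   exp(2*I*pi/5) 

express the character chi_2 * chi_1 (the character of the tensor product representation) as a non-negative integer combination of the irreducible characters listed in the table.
chi_2 tensor chi_1 = chi_3 (all other irreducibles have multiplicity 0).

Justification: The character of a tensor product is the pointwise product (chi_2 * chi_1)(C) = chi_2(C) * chi_1(C):
  {0}: (1)*(1), {1}: (exp(4*I*pi/5))*(exp(2*I*pi/5)), {2}: (exp(-2*I*pi/5))*(exp(4*I*pi/5)), {3}: (exp(2*I*pi/5))*(exp(-4*I*pi/5)), {4}: (exp(-4*I*pi/5))*(exp(-2*I*pi/5))
so (chi_2 * chi_1) takes values
  {0} -> 1, {1} -> exp(-4*I*pi/5), {2} -> exp(2*I*pi/5), {3} -> exp(-2*I*pi/5), {4} -> exp(4*I*pi/5).
Now take the inner product of this character with each irreducible chi from the table, <chi_2*chi_1, chi> = (1/5) sum_C |C| (chi_2*chi_1)(C) conj(chi(C)):
  <chi_2*chi_1, chi_0> = (1/5)[1*(1)*conj(1) + 1*(exp(-4*I*pi/5))*conj(1) + 1*(exp(2*I*pi/5))*conj(1) + 1*(exp(-2*I*pi/5))*conj(1) + 1*(exp(4*I*pi/5))*conj(1)]
      = (1/5)[(1) + (exp(-4*I*pi/5)) + (exp(2*I*pi/5)) + (exp(-2*I*pi/5)) + (exp(4*I*pi/5))] = 0/5 = 0
  <chi_2*chi_1, chi_1> = (1/5)[1*(1)*conj(1) + 1*(exp(-4*I*pi/5))*conj(exp(2*I*pi/5)) + 1*(exp(2*I*pi/5))*conj(exp(4*I*pi/5)) + 1*(exp(-2*I*pi/5))*conj(exp(-4*I*pi/5)) + 1*(exp(4*I*pi/5))*conj(exp(-2*I*pi/5))]
      = (1/5)[(1) + (exp(4*I*pi/5)) + (exp(-2*I*pi/5)) + (exp(2*I*pi/5)) + (exp(-4*I*pi/5))] = 0/5 = 0
  <chi_2*chi_1, chi_2> = (1/5)[1*(1)*conj(1) + 1*(exp(-4*I*pi/5))*conj(exp(4*I*pi/5)) + 1*(exp(2*I*pi/5))*conj(exp(-2*I*pi/5)) + 1*(exp(-2*I*pi/5))*conj(exp(2*I*pi/5)) + 1*(exp(4*I*pi/5))*conj(exp(-4*I*pi/5))]
      = (1/5)[(1) + (exp(2*I*pi/5)) + (exp(4*I*pi/5)) + (exp(-4*I*pi/5)) + (exp(-2*I*pi/5))] = 0/5 = 0
  <chi_2*chi_1, chi_3> = (1/5)[1*(1)*conj(1) + 1*(exp(-4*I*pi/5))*conj(exp(-4*I*pi/5)) + 1*(exp(2*I*pi/5))*conj(exp(2*I*pi/5)) + 1*(exp(-2*I*pi/5))*conj(exp(-2*I*pi/5)) + 1*(exp(4*I*pi/5))*conj(exp(4*I*pi/5))]
      = (1/5)[(1) + (1) + (1) + (1) + (1)] = 5/5 = 1
  <chi_2*chi_1, chi_4> = (1/5)[1*(1)*conj(1) + 1*(exp(-4*I*pi/5))*conj(exp(-2*I*pi/5)) + 1*(exp(2*I*pi/5))*conj(exp(-4*I*pi/5)) + 1*(exp(-2*I*pi/5))*conj(exp(4*I*pi/5)) + 1*(exp(4*I*pi/5))*conj(exp(2*I*pi/5))]
      = (1/5)[(1) + (exp(-2*I*pi/5)) + (exp(-4*I*pi/5)) + (exp(4*I*pi/5)) + (exp(2*I*pi/5))] = 0/5 = 0
(Exp terms are combined using exp(i*s)*conj(exp(i*t)) = exp(i*(s-t)), and sums of them are collapsed using the identity that for every m > 1 the m distinct m-th roots of unity sum to 0, e.g. 1 + exp(2*I*pi/3) + exp(-2*I*pi/3) = 0.)
Hence the multiplicities are chi_3: 1. Dimension check: dim(chi_2)*dim(chi_1) = 1*1 = 1 and sum (mult * dim) = 1*1 = 1.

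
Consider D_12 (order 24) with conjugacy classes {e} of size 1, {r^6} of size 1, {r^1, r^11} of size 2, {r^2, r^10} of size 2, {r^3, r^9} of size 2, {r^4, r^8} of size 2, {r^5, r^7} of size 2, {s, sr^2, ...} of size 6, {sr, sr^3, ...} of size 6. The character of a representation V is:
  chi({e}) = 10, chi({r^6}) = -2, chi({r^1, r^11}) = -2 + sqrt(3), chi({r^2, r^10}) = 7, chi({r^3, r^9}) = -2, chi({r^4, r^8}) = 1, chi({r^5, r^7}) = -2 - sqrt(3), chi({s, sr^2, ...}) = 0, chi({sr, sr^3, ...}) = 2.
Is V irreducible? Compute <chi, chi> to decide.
Not irreducible (reducible): <chi, chi> = 11 > 1.

Solution. <chi, chi> = (1/|G|) sum_C |C| * |chi(C)|^2 = (1/24)[1*|10|^2 + 1*|-2|^2 + 2*|-2 + sqrt(3)|^2 + 2*|7|^2 + 2*|-2|^2 + 2*|1|^2 + 2*|-2 - sqrt(3)|^2 + 6*|0|^2 + 6*|2|^2]
  = (1/24)[(100) + (4) + (14 - 8*sqrt(3)) + (98) + (8) + (2) + (8*sqrt(3) + 14) + (0) + (24)] = 264/24 = 11.
A character is irreducible iff <chi, chi> = 1, so this representation is reducible.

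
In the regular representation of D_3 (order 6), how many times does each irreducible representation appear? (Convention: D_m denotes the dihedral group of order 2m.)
Each irreducible V_i of dimension d_i appears with multiplicity d_i, i.e. rho_reg = (direct sum over all irreducibles V_i) d_i V_i. The irreducible dimensions for D_3 are 1, 1, 2: 2 irreducibles of dimension 1, each with multiplicity 1; 1 irreducible of dimension 2, with multiplicity 2. Total dimension 2*1*1 + 1*2*2 = 6 = |G|.

Details: General theorem: in the regular representation of a finite group G, each irreducible appears with multiplicity equal to its dimension. Check: dim(rho_reg) = sum d_i^2 = 1 + 1 + 4 = 6 = |G|.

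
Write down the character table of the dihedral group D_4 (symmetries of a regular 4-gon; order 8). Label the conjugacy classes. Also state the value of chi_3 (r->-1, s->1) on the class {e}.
Conjugacy classes: {e} of size 1, {r^2} of size 1, {r^1, r^3} of size 2, {s, sr^2, ...} of size 2, {sr, sr^3, ...} of size 2.
Character table:
  irrep \ class              {e} (size 1)  {r^2} (size 1)  {r^1, r^3} (size 2)  {s, sr^2, ...} (size 2)  {sr, sr^3, ...} (size 2)
  chi_1 (triv)               1             1               1                    1                        1                       
  chi_2 (sign: r->1, s->-1)  1             1               1                    -1                       -1                      
  chi_3 (r->-1, s->1)        1             1               -1                   1                        -1                      
  chi_4 (r->-1, s->-1)       1             1               -1                   -1                       1                       
  chi_5 (2d, j=1)            2             -2              0                    0                        0                       

Spot check: chi_3 (r->-1, s->1) on {e} = 1.

Solution. D_4 has order 2*4 = 8 with 5 conjugacy classes, hence 5 irreducibles. Sum of squared dims 1 + 1 + 1 + 1 + 4 = 8 = |G|. Linear characters come from the abelianisation; the 2-dimensional irreps have character r^k -> 2*cos(2*pi*j*k/4), reflections -> 0.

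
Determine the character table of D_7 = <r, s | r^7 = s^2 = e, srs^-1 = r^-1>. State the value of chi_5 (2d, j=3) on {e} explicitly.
Conjugacy classes: {e} of size 1, {r^1, r^6} of size 2, {r^2, r^5} of size 2, {r^3, r^4} of size 2, {s, sr, ..., sr^6} of size 7.
Character table:
  irrep \ class              {e} (size 1)  {r^1, r^6} (size 2)  {r^2, r^5} (size 2)  {r^3, r^4} (size 2)  {s, sr, ..., sr^6} (size 7)
  chi_1 (triv)               1             1                    1                    1                    1                          
  chi_2 (sign: r->1, s->-1)  1             1                    1                    1                    -1                         
  chi_3 (2d, j=1)            2             2*cos(2*pi/7)        -2*cos(3*pi/7)       -2*cos(pi/7)         0                          
  chi_4 (2d, j=2)            2             -2*cos(3*pi/7)       -2*cos(pi/7)         2*cos(2*pi/7)        0                          
  chi_5 (2d, j=3)            2             -2*cos(pi/7)         2*cos(2*pi/7)        -2*cos(3*pi/7)       0                          

Spot check: chi_5 (2d, j=3) on {e} = 2.

Why: D_7 has order 2*7 = 14 with 5 conjugacy classes, hence 5 irreducibles. Sum of squared dims 1 + 1 + 4 + 4 + 4 = 14 = |G|. Linear characters come from the abelianisation; the 2-dimensional irreps have character r^k -> 2*cos(2*pi*j*k/7), reflections -> 0.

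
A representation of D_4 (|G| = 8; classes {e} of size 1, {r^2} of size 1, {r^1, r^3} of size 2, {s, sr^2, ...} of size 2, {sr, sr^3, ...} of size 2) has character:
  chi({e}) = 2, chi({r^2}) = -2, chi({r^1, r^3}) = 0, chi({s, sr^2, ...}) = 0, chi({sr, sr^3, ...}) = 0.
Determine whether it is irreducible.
Irreducible: <chi, chi> = 1.

Argument: <chi, chi> = (1/|G|) sum_C |C| * |chi(C)|^2 = (1/8)[1*|2|^2 + 1*|-2|^2 + 2*|0|^2 + 2*|0|^2 + 2*|0|^2]
  = (1/8)[(4) + (4) + (0) + (0) + (0)] = 8/8 = 1.
A character is irreducible iff <chi, chi> = 1, so this representation is irreducible.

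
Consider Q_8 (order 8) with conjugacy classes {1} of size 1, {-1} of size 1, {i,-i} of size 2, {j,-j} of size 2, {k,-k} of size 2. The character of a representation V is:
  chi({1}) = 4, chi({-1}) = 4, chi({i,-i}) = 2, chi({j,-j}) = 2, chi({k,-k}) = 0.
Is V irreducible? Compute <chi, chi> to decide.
Not irreducible (reducible): <chi, chi> = 6 > 1.

Argument: <chi, chi> = (1/|G|) sum_C |C| * |chi(C)|^2 = (1/8)[1*|4|^2 + 1*|4|^2 + 2*|2|^2 + 2*|2|^2 + 2*|0|^2]
  = (1/8)[(16) + (16) + (8) + (8) + (0)] = 48/8 = 6.
A character is irreducible iff <chi, chi> = 1, so this representation is reducible.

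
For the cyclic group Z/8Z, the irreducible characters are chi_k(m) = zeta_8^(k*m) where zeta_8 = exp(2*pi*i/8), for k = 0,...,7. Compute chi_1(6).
chi_1(6) = zeta_8^6 = -I

Proof sketch: chi_1(6) = zeta_8^(1*6) = zeta_8^6. Since zeta_8^8 = 1, this equals zeta_8^6 = exp(2*pi*i*6/8) = -I.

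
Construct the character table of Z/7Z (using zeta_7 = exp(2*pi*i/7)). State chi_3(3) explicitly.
Character table of Z/7Z (irreps indexed chi_0,...,chi_6 with chi_k(m) = zeta_7^(k*m), zeta_7 = exp(2*pi*i/7)):
  irrep \ class  {0} (size 1)  {1} (size 1)    {2} (size 1)    {3} (size 1)    {4} (size 1)    {5} (size 1)    {6} (size 1)  
  chi_0          1             1               1               1               1               1               1             
  chi_1          1             exp(2*I*pi/7)   exp(4*I*pi/7)   exp(6*I*pi/7)   exp(-6*I*pi/7)  exp(-4*I*pi/7)  exp(-2*I*pi/7)
  chi_2          1             exp(4*I*pi/7)   exp(-6*I*pi/7)  exp(-2*I*pi/7)  exp(2*I*pi/7)   exp(6*I*pi/7)   exp(-4*I*pi/7)
  chi_3          1             exp(6*I*pi/7)   exp(-2*I*pi/7)  exp(4*I*pi/7)   exp(-4*I*pi/7)  exp(2*I*pi/7)   exp(-6*I*pi/7)
  chi_4          1             exp(-6*I*pi/7)  exp(2*I*pi/7)   exp(-4*I*pi/7)  exp(4*I*pi/7)   exp(-2*I*pi/7)  exp(6*I*pi/7) 
  chi_5          1             exp(-4*I*pi/7)  exp(6*I*pi/7)   exp(2*I*pi/7)   exp(-2*I*pi/7)  exp(-6*I*pi/7)  exp(4*I*pi/7) 
  chi_6          1             exp(-2*I*pi/7)  exp(-4*I*pi/7)  exp(-6*I*pi/7)  exp(6*I*pi/7)   exp(4*I*pi/7)   exp(2*I*pi/7) 

Spot check: chi_3(3) = zeta_7^(3*3) = zeta_7^9 = exp(4*I*pi/7).

Details: Z/7Z is abelian, so all 7 irreducible complex representations are 1-dimensional. They are given by chi_k(m) = zeta_7^(k*m) for k = 0,...,6. Row orthogonality: sum_m chi_k(m) conj(chi_l(m)) = 7 * [k = l].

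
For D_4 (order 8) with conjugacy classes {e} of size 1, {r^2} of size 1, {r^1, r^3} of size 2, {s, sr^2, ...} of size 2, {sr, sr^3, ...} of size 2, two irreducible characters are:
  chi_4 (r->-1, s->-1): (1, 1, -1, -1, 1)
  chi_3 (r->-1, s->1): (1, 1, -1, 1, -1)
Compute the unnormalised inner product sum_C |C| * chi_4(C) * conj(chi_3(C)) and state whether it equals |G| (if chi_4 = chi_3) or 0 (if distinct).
Sum = 0; so <chi_4, chi_3> = 0 (distinct irreducibles are orthogonal).

Explanation: Compute term by term over conjugacy classes (|C| * chi_4(C) * conj(chi_3(C))):
  1*(1)*conj(1) + 1*(1)*conj(1) + 2*(-1)*conj(-1) + 2*(-1)*conj(1) + 2*(1)*conj(-1)
  = (1) + (1) + (2) + (-2) + (-2)
  = 0.
Dividing by |G| = 8 gives 0/8 = 0, matching the row-orthogonality relation <chi_4, chi_3> = [chi_4 = chi_3].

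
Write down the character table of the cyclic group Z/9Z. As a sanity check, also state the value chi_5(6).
Character table of Z/9Z (irreps indexed chi_0,...,chi_8 with chi_k(m) = zeta_9^(k*m), zeta_9 = exp(2*pi*i/9)):
  irrep \ class  {0} (size 1)  {1} (size 1)    {2} (size 1)    {3} (size 1)    {4} (size 1)    {5} (size 1)    {6} (size 1)    {7} (size 1)    {8} (size 1)  
  chi_0          1             1               1               1               1               1               1               1               1             
  chi_1          1             exp(2*I*pi/9)   exp(4*I*pi/9)   exp(2*I*pi/3)   exp(8*I*pi/9)   exp(-8*I*pi/9)  exp(-2*I*pi/3)  exp(-4*I*pi/9)  exp(-2*I*pi/9)
  chi_2          1             exp(4*I*pi/9)   exp(8*I*pi/9)   exp(-2*I*pi/3)  exp(-2*I*pi/9)  exp(2*I*pi/9)   exp(2*I*pi/3)   exp(-8*I*pi/9)  exp(-4*I*pi/9)
  chi_3          1             exp(2*I*pi/3)   exp(-2*I*pi/3)  1               exp(2*I*pi/3)   exp(-2*I*pi/3)  1               exp(2*I*pi/3)   exp(-2*I*pi/3)
  chi_4          1             exp(8*I*pi/9)   exp(-2*I*pi/9)  exp(2*I*pi/3)   exp(-4*I*pi/9)  exp(4*I*pi/9)   exp(-2*I*pi/3)  exp(2*I*pi/9)   exp(-8*I*pi/9)
  chi_5          1             exp(-8*I*pi/9)  exp(2*I*pi/9)   exp(-2*I*pi/3)  exp(4*I*pi/9)   exp(-4*I*pi/9)  exp(2*I*pi/3)   exp(-2*I*pi/9)  exp(8*I*pi/9) 
  chi_6          1             exp(-2*I*pi/3)  exp(2*I*pi/3)   1               exp(-2*I*pi/3)  exp(2*I*pi/3)   1               exp(-2*I*pi/3)  exp(2*I*pi/3) 
  chi_7          1             exp(-4*I*pi/9)  exp(-8*I*pi/9)  exp(2*I*pi/3)   exp(2*I*pi/9)   exp(-2*I*pi/9)  exp(-2*I*pi/3)  exp(8*I*pi/9)   exp(4*I*pi/9) 
  chi_8          1             exp(-2*I*pi/9)  exp(-4*I*pi/9)  exp(-2*I*pi/3)  exp(-8*I*pi/9)  exp(8*I*pi/9)   exp(2*I*pi/3)   exp(4*I*pi/9)   exp(2*I*pi/9) 

Spot check: chi_5(6) = zeta_9^(5*6) = zeta_9^30 = exp(2*I*pi/3).

Reasoning: Z/9Z is abelian, so all 9 irreducible complex representations are 1-dimensional. They are given by chi_k(m) = zeta_9^(k*m) for k = 0,...,8. Row orthogonality: sum_m chi_k(m) conj(chi_l(m)) = 9 * [k = l].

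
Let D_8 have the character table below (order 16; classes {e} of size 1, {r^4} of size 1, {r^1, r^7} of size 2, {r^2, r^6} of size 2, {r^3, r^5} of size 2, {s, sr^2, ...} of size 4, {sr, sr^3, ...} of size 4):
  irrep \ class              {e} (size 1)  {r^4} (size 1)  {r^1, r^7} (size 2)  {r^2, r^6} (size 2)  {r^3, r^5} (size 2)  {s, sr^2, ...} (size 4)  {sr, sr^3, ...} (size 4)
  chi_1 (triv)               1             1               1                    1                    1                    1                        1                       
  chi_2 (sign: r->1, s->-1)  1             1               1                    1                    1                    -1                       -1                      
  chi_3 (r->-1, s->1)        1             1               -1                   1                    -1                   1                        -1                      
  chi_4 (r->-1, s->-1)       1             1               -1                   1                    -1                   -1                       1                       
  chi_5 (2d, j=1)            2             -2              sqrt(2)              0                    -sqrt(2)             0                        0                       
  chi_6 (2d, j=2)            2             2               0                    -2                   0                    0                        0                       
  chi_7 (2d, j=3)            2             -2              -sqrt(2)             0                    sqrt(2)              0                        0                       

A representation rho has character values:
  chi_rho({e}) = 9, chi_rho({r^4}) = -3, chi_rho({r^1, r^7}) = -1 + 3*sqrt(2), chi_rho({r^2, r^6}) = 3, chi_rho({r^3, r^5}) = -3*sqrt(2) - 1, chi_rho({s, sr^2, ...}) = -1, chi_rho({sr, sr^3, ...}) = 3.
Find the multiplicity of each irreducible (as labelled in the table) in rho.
Multiplicities: chi_1: 1, chi_2: 0, chi_3: 0, chi_4: 2, chi_5: 3, chi_6: 0, chi_7: 0.

Solution. Use <chi_rho, chi> = (1/|G|) sum_C |C| * chi_rho(C) * conj(chi(C)) with |G| = 16 for each irreducible chi in the table:
  <chi_rho, chi_1> = (1/16)[1*(9)*conj(1) + 1*(-3)*conj(1) + 2*(-1 + 3*sqrt(2))*conj(1) + 2*(3)*conj(1) + 2*(-3*sqrt(2) - 1)*conj(1) + 4*(-1)*conj(1) + 4*(3)*conj(1)]
      = (1/16)[(9) + (-3) + (-2 + 6*sqrt(2)) + (6) + (-6*sqrt(2) - 2) + (-4) + (12)] = 16/16 = 1
  <chi_rho, chi_2> = (1/16)[1*(9)*conj(1) + 1*(-3)*conj(1) + 2*(-1 + 3*sqrt(2))*conj(1) + 2*(3)*conj(1) + 2*(-3*sqrt(2) - 1)*conj(1) + 4*(-1)*conj(-1) + 4*(3)*conj(-1)]
      = (1/16)[(9) + (-3) + (-2 + 6*sqrt(2)) + (6) + (-6*sqrt(2) - 2) + (4) + (-12)] = 0/16 = 0
  <chi_rho, chi_3> = (1/16)[1*(9)*conj(1) + 1*(-3)*conj(1) + 2*(-1 + 3*sqrt(2))*conj(-1) + 2*(3)*conj(1) + 2*(-3*sqrt(2) - 1)*conj(-1) + 4*(-1)*conj(1) + 4*(3)*conj(-1)]
      = (1/16)[(9) + (-3) + (2 - 6*sqrt(2)) + (6) + (2 + 6*sqrt(2)) + (-4) + (-12)] = 0/16 = 0
  <chi_rho, chi_4> = (1/16)[1*(9)*conj(1) + 1*(-3)*conj(1) + 2*(-1 + 3*sqrt(2))*conj(-1) + 2*(3)*conj(1) + 2*(-3*sqrt(2) - 1)*conj(-1) + 4*(-1)*conj(-1) + 4*(3)*conj(1)]
      = (1/16)[(9) + (-3) + (2 - 6*sqrt(2)) + (6) + (2 + 6*sqrt(2)) + (4) + (12)] = 32/16 = 2
  <chi_rho, chi_5> = (1/16)[1*(9)*conj(2) + 1*(-3)*conj(-2) + 2*(-1 + 3*sqrt(2))*conj(sqrt(2)) + 2*(3)*conj(0) + 2*(-3*sqrt(2) - 1)*conj(-sqrt(2)) + 4*(-1)*conj(0) + 4*(3)*conj(0)]
      = (1/16)[(18) + (6) + (12 - 2*sqrt(2)) + (0) + (2*sqrt(2) + 12) + (0) + (0)] = 48/16 = 3
  <chi_rho, chi_6> = (1/16)[1*(9)*conj(2) + 1*(-3)*conj(2) + 2*(-1 + 3*sqrt(2))*conj(0) + 2*(3)*conj(-2) + 2*(-3*sqrt(2) - 1)*conj(0) + 4*(-1)*conj(0) + 4*(3)*conj(0)]
      = (1/16)[(18) + (-6) + (0) + (-12) + (0) + (0) + (0)] = 0/16 = 0
  <chi_rho, chi_7> = (1/16)[1*(9)*conj(2) + 1*(-3)*conj(-2) + 2*(-1 + 3*sqrt(2))*conj(-sqrt(2)) + 2*(3)*conj(0) + 2*(-3*sqrt(2) - 1)*conj(sqrt(2)) + 4*(-1)*conj(0) + 4*(3)*conj(0)]
      = (1/16)[(18) + (6) + (-12 + 2*sqrt(2)) + (0) + (-12 - 2*sqrt(2)) + (0) + (0)] = 0/16 = 0
Dimension check: dim(rho) = sum (mult * dim) = 1*1 + 0*1 + 0*1 + 2*1 + 3*2 + 0*2 + 0*2 = 9 = chi_rho(e) = 9.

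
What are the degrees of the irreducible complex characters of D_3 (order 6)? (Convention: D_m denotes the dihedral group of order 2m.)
Dimensions: 1, 1, 2

Details: There are 3 irreducibles (= number of conjugacy classes). Their dimensions d_i satisfy sum d_i^2 = |G| = 6: 1 + 1 + 4 = 6.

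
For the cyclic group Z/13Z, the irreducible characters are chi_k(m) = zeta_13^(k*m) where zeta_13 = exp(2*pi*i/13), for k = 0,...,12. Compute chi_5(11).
chi_5(11) = zeta_13^55 = exp(6*I*pi/13)

Justification: chi_5(11) = zeta_13^(5*11) = zeta_13^55. Since zeta_13^13 = 1, this equals zeta_13^3 = exp(2*pi*i*3/13) = exp(6*I*pi/13).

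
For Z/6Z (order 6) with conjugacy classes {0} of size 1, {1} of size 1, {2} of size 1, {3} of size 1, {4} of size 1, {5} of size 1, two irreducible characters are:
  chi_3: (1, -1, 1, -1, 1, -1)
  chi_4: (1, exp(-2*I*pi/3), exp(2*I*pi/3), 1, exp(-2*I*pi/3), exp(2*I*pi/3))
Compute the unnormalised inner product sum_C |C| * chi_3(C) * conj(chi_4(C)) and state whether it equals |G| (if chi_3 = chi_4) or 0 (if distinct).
Sum = 0; so <chi_3, chi_4> = 0 (distinct irreducibles are orthogonal).

Explanation: Compute term by term over conjugacy classes (|C| * chi_3(C) * conj(chi_4(C))):
  1*(1)*conj(1) + 1*(-1)*conj(exp(-2*I*pi/3)) + 1*(1)*conj(exp(2*I*pi/3)) + 1*(-1)*conj(1) + 1*(1)*conj(exp(-2*I*pi/3)) + 1*(-1)*conj(exp(2*I*pi/3))
  = (1) + (-exp(2*I*pi/3)) + (exp(-2*I*pi/3)) + (-1) + (exp(2*I*pi/3)) + (-exp(-2*I*pi/3))
  = 0.
(Exp terms are combined using exp(i*s)*conj(exp(i*t)) = exp(i*(s-t)), and sums of them are collapsed using the identity that for every m > 1 the m distinct m-th roots of unity sum to 0, e.g. 1 + exp(2*I*pi/3) + exp(-2*I*pi/3) = 0.)
Dividing by |G| = 6 gives 0/6 = 0, matching the row-orthogonality relation <chi_3, chi_4> = [chi_3 = chi_4].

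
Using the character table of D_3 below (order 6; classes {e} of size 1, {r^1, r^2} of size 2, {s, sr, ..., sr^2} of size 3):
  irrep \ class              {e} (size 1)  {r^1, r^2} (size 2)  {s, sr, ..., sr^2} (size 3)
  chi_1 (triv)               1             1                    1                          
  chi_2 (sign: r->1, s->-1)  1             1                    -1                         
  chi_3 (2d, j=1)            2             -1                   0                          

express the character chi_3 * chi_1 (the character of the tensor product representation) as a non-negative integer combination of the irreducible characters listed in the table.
chi_3 tensor chi_1 = chi_3 (all other irreducibles have multiplicity 0).

Details: The character of a tensor product is the pointwise product (chi_3 * chi_1)(C) = chi_3(C) * chi_1(C):
  {e}: (2)*(1), {r^1, r^2}: (-1)*(1), {s, sr, ..., sr^2}: (0)*(1)
so (chi_3 * chi_1) takes values
  {e} -> 2, {r^1, r^2} -> -1, {s, sr, ..., sr^2} -> 0.
Now take the inner product of this character with each irreducible chi from the table, <chi_3*chi_1, chi> = (1/6) sum_C |C| (chi_3*chi_1)(C) conj(chi(C)):
  <chi_3*chi_1, chi_1> = (1/6)[1*(2)*conj(1) + 2*(-1)*conj(1) + 3*(0)*conj(1)]
      = (1/6)[(2) + (-2) + (0)] = 0/6 = 0
  <chi_3*chi_1, chi_2> = (1/6)[1*(2)*conj(1) + 2*(-1)*conj(1) + 3*(0)*conj(-1)]
      = (1/6)[(2) + (-2) + (0)] = 0/6 = 0
  <chi_3*chi_1, chi_3> = (1/6)[1*(2)*conj(2) + 2*(-1)*conj(-1) + 3*(0)*conj(0)]
      = (1/6)[(4) + (2) + (0)] = 6/6 = 1
Hence the multiplicities are chi_3: 1. Dimension check: dim(chi_3)*dim(chi_1) = 2*1 = 2 and sum (mult * dim) = 1*2 = 2.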